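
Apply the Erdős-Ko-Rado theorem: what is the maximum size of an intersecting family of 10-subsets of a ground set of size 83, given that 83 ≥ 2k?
max |F| = C(82, 9) = 293052087900

Erdős-Ko-Rado (1961): when n ≥ 2k, max |F| = C(n−1, k−1). The bound is attained by the star {A : i ∈ A} for any fixed i ∈ [n]. Here C(83−1, 10−1) = C(82, 9) = 293052087900.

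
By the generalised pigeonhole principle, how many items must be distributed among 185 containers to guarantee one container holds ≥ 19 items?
n = (19 − 1)·185 + 1 = 3331

By the generalised pigeonhole principle, to guarantee some box contains ≥ r objects we need more than (r − 1) · k objects total. Threshold: n = (r − 1) · k + 1. With r = 19 and k = 185: n = 18 · 185 + 1 = 3330 + 1 = 3331. For n = 3330 = 18 · 185, we can put exactly 18 objects in every box, avoiding 19 in any single one — so 3331 is tight.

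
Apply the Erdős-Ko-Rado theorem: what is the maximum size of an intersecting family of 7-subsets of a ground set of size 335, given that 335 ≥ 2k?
max |F| = C(334, 6) = 1843037276619

Erdős-Ko-Rado (1961): when n ≥ 2k, max |F| = C(n−1, k−1). The bound is attained by the star {A : i ∈ A} for any fixed i ∈ [n]. Here C(335−1, 7−1) = C(334, 6) = 1843037276619.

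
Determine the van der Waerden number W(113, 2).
W(113, 2) = 113 + 1 = 114

A 2-term AP is any pair of integers, so a monochromatic 2-AP exists iff some colour is used at least twice. With 113 colours, the colouring i ↦ i on {1, ..., 113} uses each colour once, avoiding any monochromatic pair, so W(113, 2) > 113. For {1, ..., 114}, pigeonhole forces two integers of the same colour, which form a monochromatic 2-AP. Hence W(113, 2) = 114.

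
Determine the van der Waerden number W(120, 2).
W(120, 2) = 120 + 1 = 121

A 2-term AP is any pair of integers, so a monochromatic 2-AP exists iff some colour is used at least twice. With 120 colours, the colouring i ↦ i on {1, ..., 120} uses each colour once, avoiding any monochromatic pair, so W(120, 2) > 120. For {1, ..., 121}, pigeonhole forces two integers of the same colour, which form a monochromatic 2-AP. Hence W(120, 2) = 121.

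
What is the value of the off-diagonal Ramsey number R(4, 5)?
R(4, 5) = 25

Lower bound: an explicit 2-colouring of K_{24} (typically a Paley-type or other structured construction) avoids a red K_4 and a blue K_5, showing R(4, 5) > 24.
Upper bound: the simple Erdős–Szekeres recurrence only gives R(4, 5) ≤ 32; the tight bound R(4, 5) ≤ 25 requires a sharper case analysis (or computer search) of 2-colourings of K_{25}.
Hence R(4, 5) = 25.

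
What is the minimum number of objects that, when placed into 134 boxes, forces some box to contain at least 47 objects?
n = (47 − 1)·134 + 1 = 6165

By the generalised pigeonhole principle, to guarantee some box contains ≥ r objects we need more than (r − 1) · k objects total. Threshold: n = (r − 1) · k + 1. With r = 47 and k = 134: n = 46 · 134 + 1 = 6164 + 1 = 6165. For n = 6164 = 46 · 134, we can put exactly 46 objects in every box, avoiding 47 in any single one — so 6165 is tight.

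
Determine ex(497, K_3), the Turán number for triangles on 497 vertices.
ex(497, K_3) = ⌊497^2/4⌋ = 61752

Mantel (1907): a triangle-free graph on n vertices has at most ⌊n^2/4⌋ edges, with equality for the complete bipartite graph K_{⌊n/2⌋, ⌈n/2⌉}. For n = 497: ⌊497^2/4⌋ = ⌊247009/4⌋ = 61752. The extremal graph is K_{248, 249}, which has 248·249 = 61752 edges.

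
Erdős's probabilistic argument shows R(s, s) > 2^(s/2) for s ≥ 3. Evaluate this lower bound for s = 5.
2^(5/2) = 5.6569; so R(5, 5) > 5.6569

Colour each edge of K_n uniformly at random with red/blue. The expected number of monochromatic K_5 is C(n, 5) · 2 · 2^(−C(5,2)). If C(n, 5) · 2^(1 − C(5,2)) < 1, then with positive probability no monochromatic K_5 exists, so R(5, 5) > n. The standard estimate C(n, 5) ≤ n^5/5! shows this inequality holds whenever n ≤ 2^(5/2) (since 5! · 2^(C(5,2) − 1) > 2^(5^2/2) ≥ n^5). Hence R(5, 5) > 2^(5/2) = 5.6569.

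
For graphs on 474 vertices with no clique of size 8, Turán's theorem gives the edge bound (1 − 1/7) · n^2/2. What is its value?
Turán density bound = (6/7) · 474^2/2 = 674028/7 ≈ 96289.7143

Turán's theorem: ex(n, K_{r+1}) is achieved by the complete r-partite Turán graph T(n, r) with parts as balanced as possible, and is at most (1 − 1/r) · n^2/2. For r = 7, n = 474: the density bound is (6/7) · 224676/2 = 674028/7 ≈ 96289.7143. The integer-valued extremum is e(T(474, 7)) = 96289, which is strictly less than the density bound 674028/7 since 7 ∤ 474 (the parts of T(474, 7) cannot all be equal).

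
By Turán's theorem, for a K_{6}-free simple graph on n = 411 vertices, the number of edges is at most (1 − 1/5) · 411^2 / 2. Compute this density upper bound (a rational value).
Turán density bound = (4/5) · 411^2/2 = 337842/5 ≈ 67568.4

Turán's theorem: ex(n, K_{r+1}) is achieved by the complete r-partite Turán graph T(n, r) with parts as balanced as possible, and is at most (1 − 1/r) · n^2/2. For r = 5, n = 411: the density bound is (4/5) · 168921/2 = 337842/5 ≈ 67568.4. The integer-valued extremum is e(T(411, 5)) = 67568, which is strictly less than the density bound 337842/5 since 5 ∤ 411 (the parts of T(411, 5) cannot all be equal).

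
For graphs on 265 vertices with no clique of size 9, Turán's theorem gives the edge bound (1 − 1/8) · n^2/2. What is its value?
Turán density bound = (7/8) · 265^2/2 = 491575/16 ≈ 30723.4375

Turán's theorem: ex(n, K_{r+1}) is achieved by the complete r-partite Turán graph T(n, r) with parts as balanced as possible, and is at most (1 − 1/r) · n^2/2. For r = 8, n = 265: the density bound is (7/8) · 70225/2 = 491575/16 ≈ 30723.4375. The integer-valued extremum is e(T(265, 8)) = 30723, which is strictly less than the density bound 491575/16 since 8 ∤ 265 (the parts of T(265, 8) cannot all be equal).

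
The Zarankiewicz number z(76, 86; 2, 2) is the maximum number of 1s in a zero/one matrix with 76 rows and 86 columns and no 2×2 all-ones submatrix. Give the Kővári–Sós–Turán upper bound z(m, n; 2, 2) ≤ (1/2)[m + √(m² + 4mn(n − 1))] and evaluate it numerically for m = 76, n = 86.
z(76, 86; 2, 2) ≤ (1/2)[76 + √(76² + 4·76·86·85)] = (1/2)[76 + √2228016] = 784.327

Kővári–Sós–Turán: let r_1, ..., r_76 be the row sums and z = Σ r_i the total number of 1s. Each pair of columns can share at most one row with both entries 1 (else a 2×2 all-ones block appears), so Σ_i C(r_i, 2) ≤ C(86, 2) = 3655. By convexity Σ_i C(r_i, 2) ≥ 76·C(z/76, 2) = z(z − 76)/(2·76), giving z² − 76z − 76·86·85 ≤ 0 and hence z ≤ (1/2)[76 + √(5776 + 4·555560)] = (1/2)[76 + √2228016] ≈ (1/2)(76 + 1492.654) = 784.327.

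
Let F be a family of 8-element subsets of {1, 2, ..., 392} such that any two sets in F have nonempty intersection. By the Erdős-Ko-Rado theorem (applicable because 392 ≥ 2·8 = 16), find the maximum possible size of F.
max |F| = C(391, 7) = 262634124532065

The Erdős-Ko-Rado theorem states: for n ≥ 2k, an intersecting family of k-subsets of an n-element set has size at most C(n − 1, k − 1), with equality for 'star' families {A ⊆ [n] : |A| = k, i ∈ A} (fix an element i). For n = 392, k = 8: C(391, 7) = 262634124532065.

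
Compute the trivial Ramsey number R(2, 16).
R(2, 16) = 16

R(2, k) = k for all k ≥ 2: in a 2-colouring of K_k, either some edge is red (a red K_2) or all edges are blue (a blue K_k). And K_{15} coloured all-blue has no blue K_16, so R(2, 16) > 15. Hence R(2, 16) = 16.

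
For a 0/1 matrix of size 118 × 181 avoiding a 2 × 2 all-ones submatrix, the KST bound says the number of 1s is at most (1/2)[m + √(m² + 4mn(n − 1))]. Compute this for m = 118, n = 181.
z(118, 181; 2, 2) ≤ (1/2)[118 + √(118² + 4·118·181·180)] = (1/2)[118 + √15391684] = 2020.6118

Kővári–Sós–Turán: let r_1, ..., r_118 be the row sums and z = Σ r_i the total number of 1s. Each pair of columns can share at most one row with both entries 1 (else a 2×2 all-ones block appears), so Σ_i C(r_i, 2) ≤ C(181, 2) = 16290. By convexity Σ_i C(r_i, 2) ≥ 118·C(z/118, 2) = z(z − 118)/(2·118), giving z² − 118z − 118·181·180 ≤ 0 and hence z ≤ (1/2)[118 + √(13924 + 4·3844440)] = (1/2)[118 + √15391684] ≈ (1/2)(118 + 3923.2237) = 2020.6118.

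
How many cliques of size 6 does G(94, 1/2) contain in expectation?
E[# K_6] = C(94, 6) · (1/2)^C(6, 2) = 814216767 / 2^15 ≈ 24847.923798

For each 6-subset S of vertices (there are C(94, 6) = 814216767 such S), let X_S = 1 if S induces a K_6 (all C(6, 2) = 15 edges present). Then P(X_S = 1) = (1/2)^15 = 1/32768. By linearity of expectation, E[# K_6] = C(94, 6) · (1/2)^15 = 814216767 / 32768 ≈ 24847.923798.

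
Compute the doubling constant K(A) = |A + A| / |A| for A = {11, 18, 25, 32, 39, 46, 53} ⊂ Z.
K = |A + A| / |A| = 13/7

Enumerate A + A = {a + b : a, b ∈ A}. With |A| = 7, there are |A|^2 = 49 ordered sum pairs; collecting distinct values, A + A = {22, 29, 36, 43, 50, 57, 64, 71, 78, 85, 92, 99, 106}, so |A + A| = 13. Thus K = 13/7. Here |A + A| = 2|A| − 1 = 13, the minimum possible — so K = 13/7 is minimal, which holds iff A is an arithmetic progression.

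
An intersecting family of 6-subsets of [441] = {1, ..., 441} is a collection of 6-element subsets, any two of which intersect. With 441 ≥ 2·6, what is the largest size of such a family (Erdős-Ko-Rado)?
max |F| = C(440, 5) = 134331538088

Erdős-Ko-Rado (1961): when n ≥ 2k, max |F| = C(n−1, k−1). The bound is attained by the star {A : i ∈ A} for any fixed i ∈ [n]. Here C(441−1, 6−1) = C(440, 5) = 134331538088.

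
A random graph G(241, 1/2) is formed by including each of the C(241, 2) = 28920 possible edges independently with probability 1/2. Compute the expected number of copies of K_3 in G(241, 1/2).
E[# K_3] = C(241, 3) · (1/2)^C(3, 2) = 2303960 / 2^3 = 287995

For each 3-subset S of vertices (there are C(241, 3) = 2303960 such S), let X_S = 1 if S induces a K_3 (all C(3, 2) = 3 edges present). Then P(X_S = 1) = (1/2)^3 = 1/8. By linearity of expectation, E[# K_3] = C(241, 3) · (1/2)^3 = 2303960 / 8 = 287995.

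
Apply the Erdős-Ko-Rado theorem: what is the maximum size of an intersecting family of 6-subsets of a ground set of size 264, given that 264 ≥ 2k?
max |F| = C(263, 5) = 10092282837

The Erdős-Ko-Rado theorem states: for n ≥ 2k, an intersecting family of k-subsets of an n-element set has size at most C(n − 1, k − 1), with equality for 'star' families {A ⊆ [n] : |A| = k, i ∈ A} (fix an element i). For n = 264, k = 6: C(263, 5) = 10092282837.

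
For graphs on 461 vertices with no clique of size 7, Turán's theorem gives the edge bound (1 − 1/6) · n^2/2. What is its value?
Turán density bound = (5/6) · 461^2/2 = 1062605/12 ≈ 88550.4167

Turán's theorem: ex(n, K_{r+1}) is achieved by the complete r-partite Turán graph T(n, r) with parts as balanced as possible, and is at most (1 − 1/r) · n^2/2. For r = 6, n = 461: the density bound is (5/6) · 212521/2 = 1062605/12 ≈ 88550.4167. The integer-valued extremum is e(T(461, 6)) = 88550, which is strictly less than the density bound 1062605/12 since 6 ∤ 461 (the parts of T(461, 6) cannot all be equal).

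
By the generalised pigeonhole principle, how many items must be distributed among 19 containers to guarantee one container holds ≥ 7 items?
n = (7 − 1)·19 + 1 = 115

By the generalised pigeonhole principle, to guarantee some box contains ≥ r objects we need more than (r − 1) · k objects total. Threshold: n = (r − 1) · k + 1. With r = 7 and k = 19: n = 6 · 19 + 1 = 114 + 1 = 115. For n = 114 = 6 · 19, we can put exactly 6 objects in every box, avoiding 7 in any single one — so 115 is tight.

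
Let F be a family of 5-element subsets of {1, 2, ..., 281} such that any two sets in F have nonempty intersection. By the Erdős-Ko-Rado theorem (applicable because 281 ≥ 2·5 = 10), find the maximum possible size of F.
max |F| = C(280, 4) = 250654530

Erdős-Ko-Rado (1961): when n ≥ 2k, max |F| = C(n−1, k−1). The bound is attained by the star {A : i ∈ A} for any fixed i ∈ [n]. Here C(281−1, 5−1) = C(280, 4) = 250654530.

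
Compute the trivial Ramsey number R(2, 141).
R(2, 141) = 141

R(2, k) = k for all k ≥ 2: in a 2-colouring of K_k, either some edge is red (a red K_2) or all edges are blue (a blue K_k). And K_{140} coloured all-blue has no blue K_141, so R(2, 141) > 140. Hence R(2, 141) = 141.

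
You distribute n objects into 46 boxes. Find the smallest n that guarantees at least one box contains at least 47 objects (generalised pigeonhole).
n = (47 − 1)·46 + 1 = 2117

By the generalised pigeonhole principle, to guarantee some box contains ≥ r objects we need more than (r − 1) · k objects total. Threshold: n = (r − 1) · k + 1. With r = 47 and k = 46: n = 46 · 46 + 1 = 2116 + 1 = 2117. For n = 2116 = 46 · 46, we can put exactly 46 objects in every box, avoiding 47 in any single one — so 2117 is tight.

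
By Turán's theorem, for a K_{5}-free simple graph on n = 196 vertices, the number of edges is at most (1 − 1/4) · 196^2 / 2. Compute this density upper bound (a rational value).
Turán density bound = (3/4) · 196^2/2 = 14406

Turán's theorem: ex(n, K_{r+1}) is achieved by the complete r-partite Turán graph T(n, r) with parts as balanced as possible, and is at most (1 − 1/r) · n^2/2. For r = 4, n = 196: the density bound is (3/4) · 38416/2 = 14406. Since 4 ∣ 196, the Turán graph T(196, 4) has parts of equal size 49, and its edge count e(T(196, 4)) = 14406 attains the density bound exactly.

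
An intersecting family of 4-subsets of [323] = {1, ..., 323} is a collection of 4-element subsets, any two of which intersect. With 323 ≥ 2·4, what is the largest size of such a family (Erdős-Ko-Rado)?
max |F| = C(322, 3) = 5512640

The Erdős-Ko-Rado theorem states: for n ≥ 2k, an intersecting family of k-subsets of an n-element set has size at most C(n − 1, k − 1), with equality for 'star' families {A ⊆ [n] : |A| = k, i ∈ A} (fix an element i). For n = 323, k = 4: C(322, 3) = 5512640.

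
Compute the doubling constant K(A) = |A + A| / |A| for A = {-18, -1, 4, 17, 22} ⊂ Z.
K = |A + A| / |A| = 14/5

Enumerate A + A = {a + b : a, b ∈ A}. With |A| = 5, there are |A|^2 = 25 ordered sum pairs; collecting distinct values, A + A = {-36, -19, -14, -2, -1, 3, 4, 8, 16, 21, 26, 34, 39, 44}, so |A + A| = 14. Thus K = 14/5. For comparison, the minimum possible |A + A| over all 5-element sets is 2·5 − 1 = 9 (so min K = 9/5), attained only by arithmetic progressions.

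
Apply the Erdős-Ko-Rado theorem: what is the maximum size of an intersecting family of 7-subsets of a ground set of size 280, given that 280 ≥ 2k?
max |F| = C(279, 6) = 620566904595

The Erdős-Ko-Rado theorem states: for n ≥ 2k, an intersecting family of k-subsets of an n-element set has size at most C(n − 1, k − 1), with equality for 'star' families {A ⊆ [n] : |A| = k, i ∈ A} (fix an element i). For n = 280, k = 7: C(279, 6) = 620566904595.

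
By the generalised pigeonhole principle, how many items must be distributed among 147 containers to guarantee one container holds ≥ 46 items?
n = (46 − 1)·147 + 1 = 6616

By the generalised pigeonhole principle, to guarantee some box contains ≥ r objects we need more than (r − 1) · k objects total. Threshold: n = (r − 1) · k + 1. With r = 46 and k = 147: n = 45 · 147 + 1 = 6615 + 1 = 6616. For n = 6615 = 45 · 147, we can put exactly 45 objects in every box, avoiding 46 in any single one — so 6616 is tight.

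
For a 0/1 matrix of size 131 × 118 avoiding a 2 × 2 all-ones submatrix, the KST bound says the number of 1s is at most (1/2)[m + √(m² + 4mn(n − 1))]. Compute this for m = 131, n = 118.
z(131, 118; 2, 2) ≤ (1/2)[131 + √(131² + 4·131·118·117)] = (1/2)[131 + √7251505] = 1411.9309

Kővári–Sós–Turán: let r_1, ..., r_131 be the row sums and z = Σ r_i the total number of 1s. Each pair of columns can share at most one row with both entries 1 (else a 2×2 all-ones block appears), so Σ_i C(r_i, 2) ≤ C(118, 2) = 6903. By convexity Σ_i C(r_i, 2) ≥ 131·C(z/131, 2) = z(z − 131)/(2·131), giving z² − 131z − 131·118·117 ≤ 0 and hence z ≤ (1/2)[131 + √(17161 + 4·1808586)] = (1/2)[131 + √7251505] ≈ (1/2)(131 + 2692.8619) = 1411.9309.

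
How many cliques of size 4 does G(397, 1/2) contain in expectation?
E[# K_4] = C(397, 4) · (1/2)^C(4, 2) = 1019454315 / 2^6 = 15928973.671875

For each 4-subset S of vertices (there are C(397, 4) = 1019454315 such S), let X_S = 1 if S induces a K_4 (all C(4, 2) = 6 edges present). Then P(X_S = 1) = (1/2)^6 = 1/64. By linearity of expectation, E[# K_4] = C(397, 4) · (1/2)^6 = 1019454315 / 64 = 15928973.671875.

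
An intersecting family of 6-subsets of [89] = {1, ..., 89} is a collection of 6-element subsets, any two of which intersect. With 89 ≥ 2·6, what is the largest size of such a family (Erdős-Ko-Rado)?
max |F| = C(88, 5) = 39175752

The Erdős-Ko-Rado theorem states: for n ≥ 2k, an intersecting family of k-subsets of an n-element set has size at most C(n − 1, k − 1), with equality for 'star' families {A ⊆ [n] : |A| = k, i ∈ A} (fix an element i). For n = 89, k = 6: C(88, 5) = 39175752.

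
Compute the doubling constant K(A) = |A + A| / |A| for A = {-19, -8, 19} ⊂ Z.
K = |A + A| / |A| = 6/3 = 2

Enumerate A + A = {a + b : a, b ∈ A}. With |A| = 3, there are |A|^2 = 9 ordered sum pairs; collecting distinct values, A + A = {-38, -27, -16, 0, 11, 38}, so |A + A| = 6. Thus K = 6/3 = 2. For comparison, the minimum possible |A + A| over all 3-element sets is 2·3 − 1 = 5 (so min K = 5/3), attained only by arithmetic progressions.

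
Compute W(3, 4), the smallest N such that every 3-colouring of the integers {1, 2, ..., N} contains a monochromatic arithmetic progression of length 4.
W(3, 4) = 293

This is a classical value, W(3, 4) = 293, established by combining an explicit 3-colouring of {1, ..., 292} with no monochromatic 4-AP (giving the lower bound W(3, 4) > 292) and a finite case analysis / exhaustive computer search showing every 3-colouring of {1, ..., 293} has such an AP.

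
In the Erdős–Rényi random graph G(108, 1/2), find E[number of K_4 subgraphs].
E[# K_4] = C(108, 4) · (1/2)^C(4, 2) = 5359095 / 2^6 = 83735.859375

For each 4-subset S of vertices (there are C(108, 4) = 5359095 such S), let X_S = 1 if S induces a K_4 (all C(4, 2) = 6 edges present). Then P(X_S = 1) = (1/2)^6 = 1/64. By linearity of expectation, E[# K_4] = C(108, 4) · (1/2)^6 = 5359095 / 64 = 83735.859375.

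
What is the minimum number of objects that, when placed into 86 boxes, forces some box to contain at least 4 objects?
n = (4 − 1)·86 + 1 = 259

By the generalised pigeonhole principle, to guarantee some box contains ≥ r objects we need more than (r − 1) · k objects total. Threshold: n = (r − 1) · k + 1. With r = 4 and k = 86: n = 3 · 86 + 1 = 258 + 1 = 259. For n = 258 = 3 · 86, we can put exactly 3 objects in every box, avoiding 4 in any single one — so 259 is tight.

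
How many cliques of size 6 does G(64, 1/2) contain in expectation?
E[# K_6] = C(64, 6) · (1/2)^C(6, 2) = 74974368 / 2^15 = 2342949/1024 ≈ 2288.036133

For each 6-subset S of vertices (there are C(64, 6) = 74974368 such S), let X_S = 1 if S induces a K_6 (all C(6, 2) = 15 edges present). Then P(X_S = 1) = (1/2)^15 = 1/32768. By linearity of expectation, E[# K_6] = C(64, 6) · (1/2)^15 = 74974368 / 32768 = 2342949/1024 ≈ 2288.036133.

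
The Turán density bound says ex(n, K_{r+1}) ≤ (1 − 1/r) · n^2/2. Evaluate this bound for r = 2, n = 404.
Turán density bound = (1/2) · 404^2/2 = 40804

Turán's theorem: ex(n, K_{r+1}) is achieved by the complete r-partite Turán graph T(n, r) with parts as balanced as possible, and is at most (1 − 1/r) · n^2/2. For r = 2, n = 404: the density bound is (1/2) · 163216/2 = 40804. Since 2 ∣ 404, the Turán graph T(404, 2) has parts of equal size 202, and its edge count e(T(404, 2)) = 40804 attains the density bound exactly.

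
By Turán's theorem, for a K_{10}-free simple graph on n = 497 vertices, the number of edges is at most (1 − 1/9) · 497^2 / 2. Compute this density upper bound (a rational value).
Turán density bound = (8/9) · 497^2/2 = 988036/9 ≈ 109781.7778

Turán's theorem: ex(n, K_{r+1}) is achieved by the complete r-partite Turán graph T(n, r) with parts as balanced as possible, and is at most (1 − 1/r) · n^2/2. For r = 9, n = 497: the density bound is (8/9) · 247009/2 = 988036/9 ≈ 109781.7778. The integer-valued extremum is e(T(497, 9)) = 109781, which is strictly less than the density bound 988036/9 since 9 ∤ 497 (the parts of T(497, 9) cannot all be equal).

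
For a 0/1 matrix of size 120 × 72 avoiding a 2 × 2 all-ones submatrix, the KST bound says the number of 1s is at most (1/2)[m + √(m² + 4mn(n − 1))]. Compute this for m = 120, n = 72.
z(120, 72; 2, 2) ≤ (1/2)[120 + √(120² + 4·120·72·71)] = (1/2)[120 + √2468160] = 845.5189

Kővári–Sós–Turán: let r_1, ..., r_120 be the row sums and z = Σ r_i the total number of 1s. Each pair of columns can share at most one row with both entries 1 (else a 2×2 all-ones block appears), so Σ_i C(r_i, 2) ≤ C(72, 2) = 2556. By convexity Σ_i C(r_i, 2) ≥ 120·C(z/120, 2) = z(z − 120)/(2·120), giving z² − 120z − 120·72·71 ≤ 0 and hence z ≤ (1/2)[120 + √(14400 + 4·613440)] = (1/2)[120 + √2468160] ≈ (1/2)(120 + 1571.0379) = 845.5189.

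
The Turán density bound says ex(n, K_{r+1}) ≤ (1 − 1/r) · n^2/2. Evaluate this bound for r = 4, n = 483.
Turán density bound = (3/4) · 483^2/2 = 699867/8 ≈ 87483.375

Turán's theorem: ex(n, K_{r+1}) is achieved by the complete r-partite Turán graph T(n, r) with parts as balanced as possible, and is at most (1 − 1/r) · n^2/2. For r = 4, n = 483: the density bound is (3/4) · 233289/2 = 699867/8 ≈ 87483.375. The integer-valued extremum is e(T(483, 4)) = 87483, which is strictly less than the density bound 699867/8 since 4 ∤ 483 (the parts of T(483, 4) cannot all be equal).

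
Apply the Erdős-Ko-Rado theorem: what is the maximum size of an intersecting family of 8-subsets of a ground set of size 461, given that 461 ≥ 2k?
max |F| = C(460, 7) = 825949987663320

Erdős-Ko-Rado (1961): when n ≥ 2k, max |F| = C(n−1, k−1). The bound is attained by the star {A : i ∈ A} for any fixed i ∈ [n]. Here C(461−1, 8−1) = C(460, 7) = 825949987663320.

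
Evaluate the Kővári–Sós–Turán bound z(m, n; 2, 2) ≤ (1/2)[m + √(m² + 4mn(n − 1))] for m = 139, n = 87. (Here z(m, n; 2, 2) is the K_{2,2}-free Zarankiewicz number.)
z(139, 87; 2, 2) ≤ (1/2)[139 + √(139² + 4·139·87·86)] = (1/2)[139 + √4179313] = 1091.6684

Kővári–Sós–Turán: let r_1, ..., r_139 be the row sums and z = Σ r_i the total number of 1s. Each pair of columns can share at most one row with both entries 1 (else a 2×2 all-ones block appears), so Σ_i C(r_i, 2) ≤ C(87, 2) = 3741. By convexity Σ_i C(r_i, 2) ≥ 139·C(z/139, 2) = z(z − 139)/(2·139), giving z² − 139z − 139·87·86 ≤ 0 and hence z ≤ (1/2)[139 + √(19321 + 4·1039998)] = (1/2)[139 + √4179313] ≈ (1/2)(139 + 2044.3368) = 1091.6684.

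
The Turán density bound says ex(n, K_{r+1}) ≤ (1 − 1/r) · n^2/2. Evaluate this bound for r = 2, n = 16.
Turán density bound = (1/2) · 16^2/2 = 64

Turán's theorem: ex(n, K_{r+1}) is achieved by the complete r-partite Turán graph T(n, r) with parts as balanced as possible, and is at most (1 − 1/r) · n^2/2. For r = 2, n = 16: the density bound is (1/2) · 256/2 = 64. Since 2 ∣ 16, the Turán graph T(16, 2) has parts of equal size 8, and its edge count e(T(16, 2)) = 64 attains the density bound exactly.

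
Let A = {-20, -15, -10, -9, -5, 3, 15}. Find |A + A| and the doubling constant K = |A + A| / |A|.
K = |A + A| / |A| = 24/7

Enumerate A + A = {a + b : a, b ∈ A}. With |A| = 7, there are |A|^2 = 49 ordered sum pairs; collecting distinct values, A + A = {-40, -35, -30, -29, -25, -24, -20, -19, -18, -17, -15, -14, -12, -10, -7, -6, -5, -2, 0, 5, 6, 10, 18, 30}, so |A + A| = 24. Thus K = 24/7. For comparison, the minimum possible |A + A| over all 7-element sets is 2·7 − 1 = 13 (so min K = 13/7), attained only by arithmetic progressions.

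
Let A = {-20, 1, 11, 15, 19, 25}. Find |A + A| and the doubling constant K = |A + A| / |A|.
K = |A + A| / |A| = 19/6

Enumerate A + A = {a + b : a, b ∈ A}. With |A| = 6, there are |A|^2 = 36 ordered sum pairs; collecting distinct values, A + A = {-40, -19, -9, -5, -1, 2, 5, 12, 16, 20, 22, 26, 30, 34, 36, 38, 40, 44, 50}, so |A + A| = 19. Thus K = 19/6. For comparison, the minimum possible |A + A| over all 6-element sets is 2·6 − 1 = 11 (so min K = 11/6), attained only by arithmetic progressions.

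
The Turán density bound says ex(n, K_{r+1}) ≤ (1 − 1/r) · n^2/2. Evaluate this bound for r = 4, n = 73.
Turán density bound = (3/4) · 73^2/2 = 15987/8 ≈ 1998.375

Turán's theorem: ex(n, K_{r+1}) is achieved by the complete r-partite Turán graph T(n, r) with parts as balanced as possible, and is at most (1 − 1/r) · n^2/2. For r = 4, n = 73: the density bound is (3/4) · 5329/2 = 15987/8 ≈ 1998.375. The integer-valued extremum is e(T(73, 4)) = 1998, which is strictly less than the density bound 15987/8 since 4 ∤ 73 (the parts of T(73, 4) cannot all be equal).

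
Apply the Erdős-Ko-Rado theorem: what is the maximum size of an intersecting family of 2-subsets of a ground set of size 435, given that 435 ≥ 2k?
max |F| = C(434, 1) = 434

The Erdős-Ko-Rado theorem states: for n ≥ 2k, an intersecting family of k-subsets of an n-element set has size at most C(n − 1, k − 1), with equality for 'star' families {A ⊆ [n] : |A| = k, i ∈ A} (fix an element i). For n = 435, k = 2: C(434, 1) = 434.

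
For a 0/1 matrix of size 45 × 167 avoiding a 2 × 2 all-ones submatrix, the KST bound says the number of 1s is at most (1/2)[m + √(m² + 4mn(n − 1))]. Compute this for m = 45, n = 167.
z(45, 167; 2, 2) ≤ (1/2)[45 + √(45² + 4·45·167·166)] = (1/2)[45 + √4991985] = 1139.6375

Kővári–Sós–Turán: let r_1, ..., r_45 be the row sums and z = Σ r_i the total number of 1s. Each pair of columns can share at most one row with both entries 1 (else a 2×2 all-ones block appears), so Σ_i C(r_i, 2) ≤ C(167, 2) = 13861. By convexity Σ_i C(r_i, 2) ≥ 45·C(z/45, 2) = z(z − 45)/(2·45), giving z² − 45z − 45·167·166 ≤ 0 and hence z ≤ (1/2)[45 + √(2025 + 4·1247490)] = (1/2)[45 + √4991985] ≈ (1/2)(45 + 2234.2751) = 1139.6375.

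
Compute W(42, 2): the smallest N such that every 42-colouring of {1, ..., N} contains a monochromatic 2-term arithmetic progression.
W(42, 2) = 42 + 1 = 43

A 2-term AP is any pair of integers, so a monochromatic 2-AP exists iff some colour is used at least twice. With 42 colours, the colouring i ↦ i on {1, ..., 42} uses each colour once, avoiding any monochromatic pair, so W(42, 2) > 42. For {1, ..., 43}, pigeonhole forces two integers of the same colour, which form a monochromatic 2-AP. Hence W(42, 2) = 43.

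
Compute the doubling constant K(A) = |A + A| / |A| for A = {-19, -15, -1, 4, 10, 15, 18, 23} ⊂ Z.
K = |A + A| / |A| = 31/8

Enumerate A + A = {a + b : a, b ∈ A}. With |A| = 8, there are |A|^2 = 64 ordered sum pairs; collecting distinct values, A + A = {-38, -34, -30, -20, -16, -15, -11, -9, -5, -4, -2, -1, 0, 3, 4, 8, 9, 14, 17, 19, 20, 22, 25, 27, 28, 30, 33, 36, 38, 41, 46}, so |A + A| = 31. Thus K = 31/8. For comparison, the minimum possible |A + A| over all 8-element sets is 2·8 − 1 = 15 (so min K = 15/8), attained only by arithmetic progressions.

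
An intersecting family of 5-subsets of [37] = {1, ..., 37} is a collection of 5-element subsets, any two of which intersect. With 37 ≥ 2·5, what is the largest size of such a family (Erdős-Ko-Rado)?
max |F| = C(36, 4) = 58905

The Erdős-Ko-Rado theorem states: for n ≥ 2k, an intersecting family of k-subsets of an n-element set has size at most C(n − 1, k − 1), with equality for 'star' families {A ⊆ [n] : |A| = k, i ∈ A} (fix an element i). For n = 37, k = 5: C(36, 4) = 58905.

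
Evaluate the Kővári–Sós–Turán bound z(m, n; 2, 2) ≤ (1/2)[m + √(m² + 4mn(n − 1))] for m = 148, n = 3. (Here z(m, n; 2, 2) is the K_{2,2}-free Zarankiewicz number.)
z(148, 3; 2, 2) ≤ (1/2)[148 + √(148² + 4·148·3·2)] = (1/2)[148 + √25456] = 153.7747

Kővári–Sós–Turán: let r_1, ..., r_148 be the row sums and z = Σ r_i the total number of 1s. Each pair of columns can share at most one row with both entries 1 (else a 2×2 all-ones block appears), so Σ_i C(r_i, 2) ≤ C(3, 2) = 3. By convexity Σ_i C(r_i, 2) ≥ 148·C(z/148, 2) = z(z − 148)/(2·148), giving z² − 148z − 148·3·2 ≤ 0 and hence z ≤ (1/2)[148 + √(21904 + 4·888)] = (1/2)[148 + √25456] ≈ (1/2)(148 + 159.5494) = 153.7747.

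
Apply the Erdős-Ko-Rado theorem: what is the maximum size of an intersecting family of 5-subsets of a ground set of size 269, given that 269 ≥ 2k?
max |F| = C(268, 4) = 210165935

The Erdős-Ko-Rado theorem states: for n ≥ 2k, an intersecting family of k-subsets of an n-element set has size at most C(n − 1, k − 1), with equality for 'star' families {A ⊆ [n] : |A| = k, i ∈ A} (fix an element i). For n = 269, k = 5: C(268, 4) = 210165935.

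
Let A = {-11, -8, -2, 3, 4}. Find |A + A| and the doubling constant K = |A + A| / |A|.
K = |A + A| / |A| = 14/5

Enumerate A + A = {a + b : a, b ∈ A}. With |A| = 5, there are |A|^2 = 25 ordered sum pairs; collecting distinct values, A + A = {-22, -19, -16, -13, -10, -8, -7, -5, -4, 1, 2, 6, 7, 8}, so |A + A| = 14. Thus K = 14/5. For comparison, the minimum possible |A + A| over all 5-element sets is 2·5 − 1 = 9 (so min K = 9/5), attained only by arithmetic progressions.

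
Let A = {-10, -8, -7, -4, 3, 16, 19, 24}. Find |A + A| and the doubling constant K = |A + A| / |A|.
K = |A + A| / |A| = 32/8 = 4

Enumerate A + A = {a + b : a, b ∈ A}. With |A| = 8, there are |A|^2 = 64 ordered sum pairs; collecting distinct values, A + A = {-20, -18, -17, -16, -15, -14, -12, -11, -8, -7, -5, -4, -1, 6, 8, 9, 11, 12, 14, 15, 16, 17, 19, 20, 22, 27, 32, 35, 38, 40, 43, 48}, so |A + A| = 32. Thus K = 32/8 = 4. For comparison, the minimum possible |A + A| over all 8-element sets is 2·8 − 1 = 15 (so min K = 15/8), attained only by arithmetic progressions.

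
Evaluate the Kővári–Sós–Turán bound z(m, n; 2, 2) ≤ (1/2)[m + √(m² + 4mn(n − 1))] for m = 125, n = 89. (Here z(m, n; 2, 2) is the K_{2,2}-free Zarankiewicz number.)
z(125, 89; 2, 2) ≤ (1/2)[125 + √(125² + 4·125·89·88)] = (1/2)[125 + √3931625] = 1053.9163

Kővári–Sós–Turán: let r_1, ..., r_125 be the row sums and z = Σ r_i the total number of 1s. Each pair of columns can share at most one row with both entries 1 (else a 2×2 all-ones block appears), so Σ_i C(r_i, 2) ≤ C(89, 2) = 3916. By convexity Σ_i C(r_i, 2) ≥ 125·C(z/125, 2) = z(z − 125)/(2·125), giving z² − 125z − 125·89·88 ≤ 0 and hence z ≤ (1/2)[125 + √(15625 + 4·979000)] = (1/2)[125 + √3931625] ≈ (1/2)(125 + 1982.8326) = 1053.9163.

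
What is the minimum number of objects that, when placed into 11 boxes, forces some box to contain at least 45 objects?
n = (45 − 1)·11 + 1 = 485

By the generalised pigeonhole principle, to guarantee some box contains ≥ r objects we need more than (r − 1) · k objects total. Threshold: n = (r − 1) · k + 1. With r = 45 and k = 11: n = 44 · 11 + 1 = 484 + 1 = 485. For n = 484 = 44 · 11, we can put exactly 44 objects in every box, avoiding 45 in any single one — so 485 is tight.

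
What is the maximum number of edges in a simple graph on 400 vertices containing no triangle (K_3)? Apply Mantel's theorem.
ex(400, K_3) = ⌊400^2/4⌋ = 40000

Mantel (1907): a triangle-free graph on n vertices has at most ⌊n^2/4⌋ edges, with equality for the complete bipartite graph K_{⌊n/2⌋, ⌈n/2⌉}. For n = 400: ⌊400^2/4⌋ = ⌊160000/4⌋ = 40000. The extremal graph is K_{200, 200}, which has 200·200 = 40000 edges.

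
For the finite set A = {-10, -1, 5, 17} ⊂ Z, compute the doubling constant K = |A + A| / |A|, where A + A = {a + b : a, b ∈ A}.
K = |A + A| / |A| = 10/4 = 5/2

Enumerate A + A = {a + b : a, b ∈ A}. With |A| = 4, there are |A|^2 = 16 ordered sum pairs; collecting distinct values, A + A = {-20, -11, -5, -2, 4, 7, 10, 16, 22, 34}, so |A + A| = 10. Thus K = 10/4 = 5/2. For comparison, the minimum possible |A + A| over all 4-element sets is 2·4 − 1 = 7 (so min K = 7/4), attained only by arithmetic progressions.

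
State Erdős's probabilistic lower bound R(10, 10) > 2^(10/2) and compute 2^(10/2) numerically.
2^(10/2) = 32; so R(10, 10) > 32

Colour each edge of K_n uniformly at random with red/blue. The expected number of monochromatic K_10 is C(n, 10) · 2 · 2^(−C(10,2)). If C(n, 10) · 2^(1 − C(10,2)) < 1, then with positive probability no monochromatic K_10 exists, so R(10, 10) > n. The standard estimate C(n, 10) ≤ n^10/10! shows this inequality holds whenever n ≤ 2^(10/2) (since 10! · 2^(C(10,2) − 1) > 2^(10^2/2) ≥ n^10). Hence R(10, 10) > 2^(10/2) = 32.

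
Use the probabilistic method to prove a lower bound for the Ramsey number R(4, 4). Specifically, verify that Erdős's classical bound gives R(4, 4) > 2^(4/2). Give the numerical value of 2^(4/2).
2^(4/2) = 4; so R(4, 4) > 4

Colour each edge of K_n uniformly at random with red/blue. The expected number of monochromatic K_4 is C(n, 4) · 2 · 2^(−C(4,2)). If C(n, 4) · 2^(1 − C(4,2)) < 1, then with positive probability no monochromatic K_4 exists, so R(4, 4) > n. The standard estimate C(n, 4) ≤ n^4/4! shows this inequality holds whenever n ≤ 2^(4/2) (since 4! · 2^(C(4,2) − 1) > 2^(4^2/2) ≥ n^4). Hence R(4, 4) > 2^(4/2) = 4.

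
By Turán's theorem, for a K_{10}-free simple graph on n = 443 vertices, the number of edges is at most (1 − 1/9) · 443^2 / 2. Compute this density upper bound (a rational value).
Turán density bound = (8/9) · 443^2/2 = 784996/9 ≈ 87221.7778

Turán's theorem: ex(n, K_{r+1}) is achieved by the complete r-partite Turán graph T(n, r) with parts as balanced as possible, and is at most (1 − 1/r) · n^2/2. For r = 9, n = 443: the density bound is (8/9) · 196249/2 = 784996/9 ≈ 87221.7778. The integer-valued extremum is e(T(443, 9)) = 87221, which is strictly less than the density bound 784996/9 since 9 ∤ 443 (the parts of T(443, 9) cannot all be equal).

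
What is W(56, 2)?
W(56, 2) = 56 + 1 = 57

A 2-term AP is any pair of integers, so a monochromatic 2-AP exists iff some colour is used at least twice. With 56 colours, the colouring i ↦ i on {1, ..., 56} uses each colour once, avoiding any monochromatic pair, so W(56, 2) > 56. For {1, ..., 57}, pigeonhole forces two integers of the same colour, which form a monochromatic 2-AP. Hence W(56, 2) = 57.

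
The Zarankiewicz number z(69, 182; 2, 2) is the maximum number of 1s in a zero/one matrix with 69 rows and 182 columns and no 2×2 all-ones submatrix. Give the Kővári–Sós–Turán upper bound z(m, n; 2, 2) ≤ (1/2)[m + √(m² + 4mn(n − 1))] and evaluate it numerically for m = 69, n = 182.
z(69, 182; 2, 2) ≤ (1/2)[69 + √(69² + 4·69·182·181)] = (1/2)[69 + √9096753] = 1542.5412

Kővári–Sós–Turán: let r_1, ..., r_69 be the row sums and z = Σ r_i the total number of 1s. Each pair of columns can share at most one row with both entries 1 (else a 2×2 all-ones block appears), so Σ_i C(r_i, 2) ≤ C(182, 2) = 16471. By convexity Σ_i C(r_i, 2) ≥ 69·C(z/69, 2) = z(z − 69)/(2·69), giving z² − 69z − 69·182·181 ≤ 0 and hence z ≤ (1/2)[69 + √(4761 + 4·2272998)] = (1/2)[69 + √9096753] ≈ (1/2)(69 + 3016.0824) = 1542.5412.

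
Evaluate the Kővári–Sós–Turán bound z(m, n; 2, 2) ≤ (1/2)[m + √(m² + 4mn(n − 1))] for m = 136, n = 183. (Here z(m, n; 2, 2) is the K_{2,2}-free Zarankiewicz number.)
z(136, 183; 2, 2) ≤ (1/2)[136 + √(136² + 4·136·183·182)] = (1/2)[136 + √18136960] = 2197.3755

Kővári–Sós–Turán: let r_1, ..., r_136 be the row sums and z = Σ r_i the total number of 1s. Each pair of columns can share at most one row with both entries 1 (else a 2×2 all-ones block appears), so Σ_i C(r_i, 2) ≤ C(183, 2) = 16653. By convexity Σ_i C(r_i, 2) ≥ 136·C(z/136, 2) = z(z − 136)/(2·136), giving z² − 136z − 136·183·182 ≤ 0 and hence z ≤ (1/2)[136 + √(18496 + 4·4529616)] = (1/2)[136 + √18136960] ≈ (1/2)(136 + 4258.751) = 2197.3755.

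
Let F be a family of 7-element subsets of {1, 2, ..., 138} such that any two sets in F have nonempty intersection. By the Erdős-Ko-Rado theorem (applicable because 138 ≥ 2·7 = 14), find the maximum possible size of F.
max |F| = C(137, 6) = 8218472724

The Erdős-Ko-Rado theorem states: for n ≥ 2k, an intersecting family of k-subsets of an n-element set has size at most C(n − 1, k − 1), with equality for 'star' families {A ⊆ [n] : |A| = k, i ∈ A} (fix an element i). For n = 138, k = 7: C(137, 6) = 8218472724.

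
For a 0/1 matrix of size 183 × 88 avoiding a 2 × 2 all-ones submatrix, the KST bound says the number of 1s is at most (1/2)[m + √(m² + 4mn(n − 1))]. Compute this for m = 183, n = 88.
z(183, 88; 2, 2) ≤ (1/2)[183 + √(183² + 4·183·88·87)] = (1/2)[183 + √5637681] = 1278.6901

Kővári–Sós–Turán: let r_1, ..., r_183 be the row sums and z = Σ r_i the total number of 1s. Each pair of columns can share at most one row with both entries 1 (else a 2×2 all-ones block appears), so Σ_i C(r_i, 2) ≤ C(88, 2) = 3828. By convexity Σ_i C(r_i, 2) ≥ 183·C(z/183, 2) = z(z − 183)/(2·183), giving z² − 183z − 183·88·87 ≤ 0 and hence z ≤ (1/2)[183 + √(33489 + 4·1401048)] = (1/2)[183 + √5637681] ≈ (1/2)(183 + 2374.3801) = 1278.6901.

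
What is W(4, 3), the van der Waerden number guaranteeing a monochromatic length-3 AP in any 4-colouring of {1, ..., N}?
W(4, 3) = 76

This is a classical value, W(4, 3) = 76, established by combining an explicit 4-colouring of {1, ..., 75} with no monochromatic 3-AP (giving the lower bound W(4, 3) > 75) and a finite case analysis / exhaustive computer search showing every 4-colouring of {1, ..., 76} has such an AP.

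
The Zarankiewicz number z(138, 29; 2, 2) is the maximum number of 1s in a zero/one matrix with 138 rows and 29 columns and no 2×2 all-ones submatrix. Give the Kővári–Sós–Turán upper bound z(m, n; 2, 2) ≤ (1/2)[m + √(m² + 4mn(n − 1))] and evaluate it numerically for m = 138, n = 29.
z(138, 29; 2, 2) ≤ (1/2)[138 + √(138² + 4·138·29·28)] = (1/2)[138 + √467268] = 410.785

Kővári–Sós–Turán: let r_1, ..., r_138 be the row sums and z = Σ r_i the total number of 1s. Each pair of columns can share at most one row with both entries 1 (else a 2×2 all-ones block appears), so Σ_i C(r_i, 2) ≤ C(29, 2) = 406. By convexity Σ_i C(r_i, 2) ≥ 138·C(z/138, 2) = z(z − 138)/(2·138), giving z² − 138z − 138·29·28 ≤ 0 and hence z ≤ (1/2)[138 + √(19044 + 4·112056)] = (1/2)[138 + √467268] ≈ (1/2)(138 + 683.57) = 410.785.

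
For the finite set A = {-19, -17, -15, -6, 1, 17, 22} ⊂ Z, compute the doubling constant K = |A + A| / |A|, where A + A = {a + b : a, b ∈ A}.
K = |A + A| / |A| = 26/7

Enumerate A + A = {a + b : a, b ∈ A}. With |A| = 7, there are |A|^2 = 49 ordered sum pairs; collecting distinct values, A + A = {-38, -36, -34, -32, -30, -25, -23, -21, -18, -16, -14, -12, -5, -2, 0, 2, 3, 5, 7, 11, 16, 18, 23, 34, 39, 44}, so |A + A| = 26. Thus K = 26/7. For comparison, the minimum possible |A + A| over all 7-element sets is 2·7 − 1 = 13 (so min K = 13/7), attained only by arithmetic progressions.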